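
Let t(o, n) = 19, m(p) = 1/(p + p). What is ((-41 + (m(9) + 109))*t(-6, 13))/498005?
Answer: 4655/1792818 ≈ 0.0025965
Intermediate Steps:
m(p) = 1/(2*p)
((-41 + (m(9) + 109))*t(-6, 13))/498005 = ((-41 + ((½)/9 + 109))*19)/498005 = ((-41 + ((½)*(⅑) + 109))*19)*(1/498005) = ((-41 + (1/18 + 109))*19)*(1/498005) = ((-41 + 1963/18)*19)*(1/498005) = ((1225/18)*19)*(1/498005) = (23275/18)*(1/498005) = 4655/1792818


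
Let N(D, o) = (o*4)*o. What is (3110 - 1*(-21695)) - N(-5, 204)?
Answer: -141659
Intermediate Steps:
N(D, o) = 4*o² (N(D, o) = (4*o)*o = 4*o²)
(3110 - 1*(-21695)) - N(-5, 204) = (3110 - 1*(-21695)) - 4*204² = (3110 + 21695) - 4*41616 = 24805 - 1*166464 = 24805 - 166464 = -141659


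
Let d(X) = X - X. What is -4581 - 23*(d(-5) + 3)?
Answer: -4650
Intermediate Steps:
d(X) = 0
-4581 - 23*(d(-5) + 3) = -4581 - 23*(0 + 3) = -4581 - 23*3 = -4581 - 69 = -4650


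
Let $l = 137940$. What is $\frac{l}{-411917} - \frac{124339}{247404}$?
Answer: $- \frac{7758568693}{9264537588} \approx -0.83745$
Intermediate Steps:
$\frac{l}{-411917} - \frac{124339}{247404} = \frac{137940}{-411917} - \frac{124339}{247404} = 137940 \left(- \frac{1}{411917}\right) - \frac{124339}{247404} = - \frac{12540}{37447} - \frac{124339}{247404} = - \frac{7758568693}{9264537588}$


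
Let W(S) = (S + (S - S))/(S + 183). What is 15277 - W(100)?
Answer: 4323291/283 ≈ 15277.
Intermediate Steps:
W(S) = S/(183 + S) (W(S) = (S + 0)/(183 + S) = S/(183 + S))
15277 - W(100) = 15277 - 100/(183 + 100) = 15277 - 100/283 = 4323291/283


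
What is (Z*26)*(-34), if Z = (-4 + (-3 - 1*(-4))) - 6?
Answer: 7956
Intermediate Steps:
Z = -9 (Z = (-4 + (-3 + 4)) - 6 = (-4 + 1) - 6 = -3 - 6 = -9)
(Z*26)*(-34) = -9*26*(-34) = -234*(-34) = 7956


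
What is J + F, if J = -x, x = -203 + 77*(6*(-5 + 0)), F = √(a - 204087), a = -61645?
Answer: 2513 + 2*I*√66433 ≈ 2513.0 + 515.49*I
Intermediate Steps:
F = 2*I*√66433 (F = √(-61645 - 204087) = √(-265732) = 2*I*√66433 ≈ 515.49*I)
x = -2513 (x = -203 + 77*(6*(-5)) = -203 + 77*(-30) = -203 - 2310 = -2513)
J = 2513 (J = -1*(-2513) = 2513)
J + F = 2513 + 2*I*√66433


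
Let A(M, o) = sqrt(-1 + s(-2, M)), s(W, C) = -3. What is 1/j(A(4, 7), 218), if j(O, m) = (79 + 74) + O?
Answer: 153/23413 - 2*I/23413 ≈ 0.0065348 - 8.5423e-5*I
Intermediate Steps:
A(M, o) = 2*I (A(M, o) = sqrt(-1 - 3) = sqrt(-4) = 2*I)
j(O, m) = 153 + O
1/j(A(4, 7), 218) = 1/(153 + 2*I) = (153 - 2*I)/23413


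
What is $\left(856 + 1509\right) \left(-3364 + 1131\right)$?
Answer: $-5281045$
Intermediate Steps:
$\left(856 + 1509\right) \left(-3364 + 1131\right) = 2365 \left(-2233\right) = -5281045$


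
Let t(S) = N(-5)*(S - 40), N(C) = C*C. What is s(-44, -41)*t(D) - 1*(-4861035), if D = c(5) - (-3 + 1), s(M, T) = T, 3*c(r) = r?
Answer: 14694830/3 ≈ 4.8983e+6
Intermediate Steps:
c(r) = r/3
D = 11/3 (D = (⅓)*5 - (-3 + 1) = 5/3 - 1*(-2) = 5/3 + 2 = 11/3 ≈ 3.6667)
N(C) = C²
t(S) = -1000 + 25*S (t(S) = (-5)²*(S - 40) = 25*(-40 + S) = -1000 + 25*S)
s(-44, -41)*t(D) - 1*(-4861035) = -41*(-1000 + 25*(11/3)) - 1*(-4861035) = -41*(-1000 + 275/3) + 4861035 = -41*(-2725/3) + 4861035 = 111725/3 + 4861035 = 14694830/3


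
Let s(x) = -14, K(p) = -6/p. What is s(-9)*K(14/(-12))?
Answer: -72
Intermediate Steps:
s(-9)*K(14/(-12)) = -(-84)/(14/(-12)) = -(-84)/(14*(-1/12)) = -(-84)/(-7/6) = -(-84)*(-6)/7 = -14*36/7 = -72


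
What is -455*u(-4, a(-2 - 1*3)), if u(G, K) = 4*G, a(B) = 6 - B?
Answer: 7280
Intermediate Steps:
-455*u(-4, a(-2 - 1*3)) = -1820*(-4) = -455*(-16) = 7280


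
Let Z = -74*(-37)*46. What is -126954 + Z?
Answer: -1006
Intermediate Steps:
Z = 125948 (Z = 2738*46 = 125948)
-126954 + Z = -126954 + 125948 = -1006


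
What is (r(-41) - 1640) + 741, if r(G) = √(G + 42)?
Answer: -898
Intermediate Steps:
r(G) = √(42 + G)
(r(-41) - 1640) + 741 = (√(42 - 41) - 1640) + 741 = (√1 - 1640) + 741 = (1 - 1640) + 741 = -1639 + 741 = -898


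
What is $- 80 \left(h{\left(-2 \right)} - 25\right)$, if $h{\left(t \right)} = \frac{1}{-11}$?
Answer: $\frac{22080}{11} \approx 2007.3$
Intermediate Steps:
$h{\left(t \right)} = - \frac{1}{11}$
$- 80 \left(h{\left(-2 \right)} - 25\right) = - 80 \left(- \frac{1}{11} - 25\right) = \left(-80\right) \left(- \frac{276}{11}\right) = \frac{22080}{11}$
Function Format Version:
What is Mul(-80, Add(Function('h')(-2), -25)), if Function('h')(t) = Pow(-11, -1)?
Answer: Rational(22080, 11) ≈ 2007.3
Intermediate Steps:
Function('h')(t) = Rational(-1, 11)
Mul(-80, Add(Function('h')(-2), -25)) = Mul(-80, Add(Rational(-1, 11), -25)) = Mul(-80, Rational(-276, 11)) = Rational(22080, 11)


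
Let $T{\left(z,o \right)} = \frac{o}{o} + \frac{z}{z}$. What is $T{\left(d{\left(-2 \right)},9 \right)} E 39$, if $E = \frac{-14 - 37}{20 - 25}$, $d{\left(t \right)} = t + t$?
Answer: $\frac{3978}{5} \approx 795.6$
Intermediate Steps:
$d{\left(t \right)} = 2 t$
$E = \frac{51}{5}$ ($E = - \frac{51}{-5} = \left(-51\right) \left(- \frac{1}{5}\right) = \frac{51}{5} \approx 10.2$)
$T{\left(z,o \right)} = 2$ ($T{\left(z,o \right)} = 1 + 1 = 2$)
$T{\left(d{\left(-2 \right)},9 \right)} E 39 = 2 \cdot \frac{51}{5} \cdot 39 = \frac{102}{5} \cdot 39 = \frac{3978}{5}$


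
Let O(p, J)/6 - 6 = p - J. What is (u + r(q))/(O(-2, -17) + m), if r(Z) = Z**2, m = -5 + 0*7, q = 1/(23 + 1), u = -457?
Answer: -263231/69696 ≈ -3.7768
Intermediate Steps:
O(p, J) = 36 - 6*J + 6*p (O(p, J) = 36 + 6*(p - J) = 36 + (-6*J + 6*p) = 36 - 6*J + 6*p)
q = 1/24 ≈ 0.041667
m = -5 (m = -5 + 0 = -5)
(u + r(q))/(O(-2, -17) + m) = (-457 + (1/24)**2)/((36 - 6*(-17) + 6*(-2)) - 5) = (-457 + 1/576)/((36 + 102 - 12) - 5) = -263231/(576*(126 - 5)) = -263231/576/121 = -263231/576*1/121 = -263231/69696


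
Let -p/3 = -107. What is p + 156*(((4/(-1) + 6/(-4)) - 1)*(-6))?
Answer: 6405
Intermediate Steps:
p = 321 (p = -3*(-107) = 321)
p + 156*(((4/(-1) + 6/(-4)) - 1)*(-6)) = 321 + 156*(((4/(-1) + 6/(-4)) - 1)*(-6)) = 321 + 156*(((4*(-1) + 6*(-1/4)) - 1)*(-6)) = 321 + 156*(((-4 - 3/2) - 1)*(-6)) = 321 + 156*((-11/2 - 1)*(-6)) = 321 + 156*(-13/2*(-6)) = 321 + 156*39 = 321 + 6084 = 6405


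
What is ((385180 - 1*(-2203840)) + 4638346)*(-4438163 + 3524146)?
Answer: -6605935389222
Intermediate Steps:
((385180 - 1*(-2203840)) + 4638346)*(-4438163 + 3524146) = ((385180 + 2203840) + 4638346)*(-914017) = (2589020 + 4638346)*(-914017) = 7227366*(-914017) = -6605935389222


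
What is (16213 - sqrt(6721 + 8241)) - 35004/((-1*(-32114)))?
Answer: 260314639/16057 - sqrt(14962) ≈ 16090.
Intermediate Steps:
(16213 - sqrt(6721 + 8241)) - 35004/((-1*(-32114))) = (16213 - sqrt(14962)) - 35004/32114 = (16213 - sqrt(14962)) - 1*17502/16057 = (16213 - sqrt(14962)) - 17502/16057 = 260314639/16057 - sqrt(14962)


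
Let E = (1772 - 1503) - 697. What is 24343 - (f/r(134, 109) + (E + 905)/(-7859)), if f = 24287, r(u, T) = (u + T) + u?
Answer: 85533645/3523 ≈ 24279.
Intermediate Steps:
r(u, T) = T + 2*u (r(u, T) = (T + u) + u = T + 2*u)
E = -428 (E = 269 - 697 = -428)
24343 - (f/r(134, 109) + (E + 905)/(-7859)) = 24343 - (24287/(109 + 2*134) + (-428 + 905)/(-7859)) = 24343 - (24287/(109 + 268) + 477*(-1/7859)) = 24343 - (24287/377 - 477/7859) = 24343 - 1*226744/3523 = 24343 - 226744/3523 = 85533645/3523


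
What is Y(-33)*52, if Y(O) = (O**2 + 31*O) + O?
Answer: 1716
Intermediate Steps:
Y(O) = O**2 + 32*O
Y(-33)*52 = -33*(32 - 33)*52 = -33*(-1)*52 = 33*52 = 1716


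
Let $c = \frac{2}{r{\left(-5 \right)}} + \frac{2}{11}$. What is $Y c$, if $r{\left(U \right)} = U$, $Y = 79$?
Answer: $- \frac{948}{55} \approx -17.236$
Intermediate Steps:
$c = - \frac{12}{55}$ ($c = \frac{2}{-5} + \frac{2}{11} = 2 \left(- \frac{1}{5}\right) + 2 \cdot \frac{1}{11} = - \frac{2}{5} + \frac{2}{11} = - \frac{12}{55} \approx -0.21818$)
$Y c = 79 \left(- \frac{12}{55}\right) = - \frac{948}{55}$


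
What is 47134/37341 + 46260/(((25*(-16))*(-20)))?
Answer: 105223333/14936400 ≈ 7.0448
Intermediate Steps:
47134/37341 + 46260/(((25*(-16))*(-20))) = 47134*(1/37341) + 46260/((-400*(-20))) = 47134/37341 + 46260/8000 = 47134/37341 + 46260*(1/8000) = 47134/37341 + 2313/400 = 105223333/14936400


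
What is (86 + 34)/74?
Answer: 60/37 ≈ 1.6216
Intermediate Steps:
(86 + 34)/74 = 120*(1/74) = 60/37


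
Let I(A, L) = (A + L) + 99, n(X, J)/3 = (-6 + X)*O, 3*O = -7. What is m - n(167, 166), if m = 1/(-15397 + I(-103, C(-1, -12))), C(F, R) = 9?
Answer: 17346783/15392 ≈ 1127.0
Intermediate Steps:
O = -7/3 (O = (⅓)*(-7) = -7/3 ≈ -2.3333)
n(X, J) = 42 - 7*X (n(X, J) = 3*((-6 + X)*(-7/3)) = 3*(14 - 7*X/3) = 42 - 7*X)
I(A, L) = 99 + A + L
m = -1/15392 (m = 1/(-15397 + (99 - 103 + 9)) = 1/(-15397 + 5) = 1/(-15392) = -1/15392 ≈ -6.4969e-5)
m - n(167, 166) = -1/15392 - (42 - 7*167) = -1/15392 - (42 - 1169) = -1/15392 - 1*(-1127) = -1/15392 + 1127 = 17346783/15392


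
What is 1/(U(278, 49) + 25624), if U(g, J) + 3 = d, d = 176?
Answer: 1/25797 ≈ 3.8764e-5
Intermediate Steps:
U(g, J) = 173 (U(g, J) = -3 + 176 = 173)
1/(U(278, 49) + 25624) = 1/(173 + 25624) = 1/25797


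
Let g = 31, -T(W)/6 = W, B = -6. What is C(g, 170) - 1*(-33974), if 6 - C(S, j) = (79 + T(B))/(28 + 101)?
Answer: 4383305/129 ≈ 33979.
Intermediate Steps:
T(W) = -6*W
C(S, j) = 659/129 (C(S, j) = 6 - (79 - 6*(-6))/(28 + 101) = 6 - (79 + 36)/129 = 6 - 115/129 = 659/129)
C(g, 170) - 1*(-33974) = 659/129 - 1*(-33974) = 659/129 + 33974 = 4383305/129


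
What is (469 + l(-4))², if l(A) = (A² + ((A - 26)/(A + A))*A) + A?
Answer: 217156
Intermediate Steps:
l(A) = -13 + A² + 3*A/2 (l(A) = (A² + ((-26 + A)/((2*A)))*A) + A = (A² + ((-26 + A)*(1/(2*A)))*A) + A = (A² + ((-26 + A)/(2*A))*A) + A = (A² + (-13 + A/2)) + A = (-13 + A² + A/2) + A = -13 + A² + 3*A/2)
(469 + l(-4))² = (469 + (-13 + (-4)² + (3/2)*(-4)))² = (469 + (-13 + 16 - 6))² = (469 - 3)² = 466² = 217156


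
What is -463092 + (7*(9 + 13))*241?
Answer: -425978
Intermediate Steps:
-463092 + (7*(9 + 13))*241 = -463092 + (7*22)*241 = -463092 + 154*241 = -463092 + 37114 = -425978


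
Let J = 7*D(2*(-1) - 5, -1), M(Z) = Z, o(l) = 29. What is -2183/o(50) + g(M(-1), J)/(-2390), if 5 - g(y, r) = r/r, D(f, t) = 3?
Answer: -2608743/34655 ≈ -75.278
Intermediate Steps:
J = 21 (J = 7*3 = 21)
g(y, r) = 4 (g(y, r) = 5 - r/r = 5 - 1*1 = 5 - 1 = 4)
-2183/o(50) + g(M(-1), J)/(-2390) = -2183/29 + 4/(-2390) = -2183*1/29 + 4*(-1/2390) = -2183/29 - 2/1195 = -2608743/34655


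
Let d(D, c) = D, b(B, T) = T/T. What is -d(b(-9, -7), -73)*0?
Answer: 0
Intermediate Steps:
b(B, T) = 1
-d(b(-9, -7), -73)*0 = -0 = -1*0 = 0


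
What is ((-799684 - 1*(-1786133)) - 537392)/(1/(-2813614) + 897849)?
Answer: 1263473061998/2526200516285 ≈ 0.50015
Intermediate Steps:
((-799684 - 1*(-1786133)) - 537392)/(1/(-2813614) + 897849) = ((-799684 + 1786133) - 537392)/(-1/2813614 + 897849) = (986449 - 537392)/(2526200516285/2813614) = 449057*(2813614/2526200516285) = 1263473061998/2526200516285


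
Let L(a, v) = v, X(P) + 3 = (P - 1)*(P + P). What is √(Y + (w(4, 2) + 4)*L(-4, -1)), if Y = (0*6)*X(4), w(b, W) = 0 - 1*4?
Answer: 0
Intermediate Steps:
w(b, W) = -4 (w(b, W) = 0 - 4 = -4)
X(P) = -3 + 2*P*(-1 + P) (X(P) = -3 + (P - 1)*(P + P) = -3 + (-1 + P)*(2*P) = -3 + 2*P*(-1 + P))
Y = 0 (Y = (0*6)*(-3 - 2*4 + 2*4²) = 0*(-3 - 8 + 2*16) = 0*(-3 - 8 + 32) = 0*21 = 0)
√(Y + (w(4, 2) + 4)*L(-4, -1)) = √(0 + (-4 + 4)*(-1)) = √(0 + 0*(-1)) = √(0 + 0) = √0 = 0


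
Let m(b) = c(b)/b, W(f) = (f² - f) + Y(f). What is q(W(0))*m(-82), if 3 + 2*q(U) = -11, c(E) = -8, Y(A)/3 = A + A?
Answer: -28/41 ≈ -0.68293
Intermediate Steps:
Y(A) = 6*A (Y(A) = 3*(A + A) = 3*(2*A) = 6*A)
W(f) = f² + 5*f (W(f) = (f² - f) + 6*f = f² + 5*f)
m(b) = -8/b
q(U) = -7 (q(U) = -3/2 + (½)*(-11) = -3/2 - 11/2 = -7)
q(W(0))*m(-82) = -(-56)/(-82) = -(-56)*(-1)/82 = -7*4/41 = -28/41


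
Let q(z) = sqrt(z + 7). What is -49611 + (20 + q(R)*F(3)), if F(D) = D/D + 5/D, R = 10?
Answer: -49591 + 8*sqrt(17)/3 ≈ -49580.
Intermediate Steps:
q(z) = sqrt(7 + z)
F(D) = 1 + 5/D
-49611 + (20 + q(R)*F(3)) = -49611 + (20 + sqrt(7 + 10)*((5 + 3)/3)) = -49611 + (20 + sqrt(17)*((1/3)*8)) = -49611 + (20 + sqrt(17)*(8/3)) = -49611 + (20 + 8*sqrt(17)/3) = -49591 + 8*sqrt(17)/3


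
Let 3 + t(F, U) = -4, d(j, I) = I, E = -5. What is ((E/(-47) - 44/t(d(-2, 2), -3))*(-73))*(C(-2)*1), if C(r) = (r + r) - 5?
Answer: 1381671/329 ≈ 4199.6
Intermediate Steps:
t(F, U) = -7 (t(F, U) = -3 - 4 = -7)
C(r) = -5 + 2*r (C(r) = 2*r - 5 = -5 + 2*r)
((E/(-47) - 44/t(d(-2, 2), -3))*(-73))*(C(-2)*1) = ((-5/(-47) - 44/(-7))*(-73))*((-5 + 2*(-2))*1) = ((-5*(-1/47) - 44*(-⅐))*(-73))*((-5 - 4)*1) = ((5/47 + 44/7)*(-73))*(-9*1) = ((2103/329)*(-73))*(-9) = -153519/329*(-9) = 1381671/329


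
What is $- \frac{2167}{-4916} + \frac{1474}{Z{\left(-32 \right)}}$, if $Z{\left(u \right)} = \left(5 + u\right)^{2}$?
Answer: $\frac{8825927}{3583764} \approx 2.4628$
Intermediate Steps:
$- \frac{2167}{-4916} + \frac{1474}{Z{\left(-32 \right)}} = - \frac{2167}{-4916} + \frac{1474}{\left(5 - 32\right)^{2}} = \left(-2167\right) \left(- \frac{1}{4916}\right) + \frac{1474}{\left(-27\right)^{2}} = \frac{2167}{4916} + \frac{1474}{729} = \frac{8825927}{3583764}$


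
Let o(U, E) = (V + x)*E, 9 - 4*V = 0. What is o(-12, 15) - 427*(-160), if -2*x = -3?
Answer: 273505/4 ≈ 68376.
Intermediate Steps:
V = 9/4 (V = 9/4 - ¼*0 = 9/4 + 0 = 9/4 ≈ 2.2500)
x = 3/2 (x = -½*(-3) = 3/2 ≈ 1.5000)
o(U, E) = 15*E/4 (o(U, E) = (9/4 + 3/2)*E = 15*E/4)
o(-12, 15) - 427*(-160) = (15/4)*15 - 427*(-160) = 225/4 + 68320 = 273505/4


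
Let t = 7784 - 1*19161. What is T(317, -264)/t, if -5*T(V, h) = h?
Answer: -264/56885 ≈ -0.0046409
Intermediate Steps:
T(V, h) = -h/5
t = -11377 (t = 7784 - 19161 = -11377)
T(317, -264)/t = -⅕*(-264)/(-11377) = (264/5)*(-1/11377) = -264/56885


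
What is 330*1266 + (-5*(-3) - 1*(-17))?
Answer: 417812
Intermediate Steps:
330*1266 + (-5*(-3) - 1*(-17)) = 417780 + (15 + 17) = 417780 + 32 = 417812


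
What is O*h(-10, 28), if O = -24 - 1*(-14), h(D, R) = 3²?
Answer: -90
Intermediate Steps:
h(D, R) = 9
O = -10 (O = -24 + 14 = -10)
O*h(-10, 28) = -10*9 = -90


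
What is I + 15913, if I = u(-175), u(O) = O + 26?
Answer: 15764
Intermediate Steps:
u(O) = 26 + O
I = -149 (I = 26 - 175 = -149)
I + 15913 = -149 + 15913 = 15764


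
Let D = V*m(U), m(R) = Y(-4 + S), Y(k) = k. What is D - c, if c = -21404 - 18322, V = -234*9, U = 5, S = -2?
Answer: 52362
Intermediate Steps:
m(R) = -6 (m(R) = -4 - 2 = -6)
V = -2106
c = -39726
D = 12636 (D = -2106*(-6) = 12636)
D - c = 12636 - 1*(-39726) = 12636 + 39726 = 52362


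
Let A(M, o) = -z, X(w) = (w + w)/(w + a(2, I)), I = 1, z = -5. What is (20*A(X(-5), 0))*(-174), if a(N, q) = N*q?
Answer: -17400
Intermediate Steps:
X(w) = 2*w/(2 + w) (X(w) = (w + w)/(w + 2*1) = (2*w)/(w + 2) = (2*w)/(2 + w) = 2*w/(2 + w))
A(M, o) = 5 (A(M, o) = -1*(-5) = 5)
(20*A(X(-5), 0))*(-174) = (20*5)*(-174) = 100*(-174) = -17400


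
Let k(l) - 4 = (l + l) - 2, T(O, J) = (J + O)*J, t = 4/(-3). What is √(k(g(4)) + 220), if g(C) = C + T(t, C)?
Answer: √2262/3 ≈ 15.854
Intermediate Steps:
t = -4/3 (t = 4*(-⅓) = -4/3 ≈ -1.3333)
T(O, J) = J*(J + O)
g(C) = C + C*(-4/3 + C) (g(C) = C + C*(C - 4/3) = C + C*(-4/3 + C))
k(l) = 2 + 2*l (k(l) = 4 + ((l + l) - 2) = 4 + (2*l - 2) = 4 + (-2 + 2*l) = 2 + 2*l)
√(k(g(4)) + 220) = √((2 + 2*(4*(-⅓ + 4))) + 220) = √((2 + 2*(4*(11/3))) + 220) = √((2 + 2*(44/3)) + 220) = √((2 + 88/3) + 220) = √(94/3 + 220) = √(754/3) = √2262/3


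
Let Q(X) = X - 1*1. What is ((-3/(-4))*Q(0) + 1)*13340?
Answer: 3335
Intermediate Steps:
Q(X) = -1 + X (Q(X) = X - 1 = -1 + X)
((-3/(-4))*Q(0) + 1)*13340 = ((-3/(-4))*(-1 + 0) + 1)*13340 = (-3*(-¼)*(-1) + 1)*13340 = ((¾)*(-1) + 1)*13340 = (-¾ + 1)*13340 = (¼)*13340 = 3335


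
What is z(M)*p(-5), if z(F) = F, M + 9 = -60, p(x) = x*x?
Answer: -1725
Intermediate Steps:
p(x) = x**2
M = -69 (M = -9 - 60 = -69)
z(M)*p(-5) = -69*(-5)**2 = -69*25 = -1725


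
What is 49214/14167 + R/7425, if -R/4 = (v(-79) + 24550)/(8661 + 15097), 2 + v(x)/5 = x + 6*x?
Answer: 173605413568/49982068521 ≈ 3.4734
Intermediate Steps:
v(x) = -10 + 35*x (v(x) = -10 + 5*(x + 6*x) = -10 + 5*(7*x) = -10 + 35*x)
R = -43550/11879 (R = -4*((-10 + 35*(-79)) + 24550)/(8661 + 15097) = -4*((-10 - 2765) + 24550)/23758 = -4*(-2775 + 24550)/23758 = -87100/23758 = -4*21775/23758 = -43550/11879 ≈ -3.6661)
49214/14167 + R/7425 = 49214/14167 - 43550/11879/7425 = 49214*(1/14167) - 43550/11879*1/7425 = 49214/14167 - 1742/3528063 = 173605413568/49982068521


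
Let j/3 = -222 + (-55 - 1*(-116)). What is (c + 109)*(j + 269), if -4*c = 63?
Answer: -39911/2 ≈ -19956.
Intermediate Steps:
c = -63/4 (c = -¼*63 = -63/4 ≈ -15.750)
j = -483 (j = 3*(-222 + (-55 - 1*(-116))) = 3*(-222 + (-55 + 116)) = 3*(-222 + 61) = 3*(-161) = -483)
(c + 109)*(j + 269) = (-63/4 + 109)*(-483 + 269) = (373/4)*(-214) = -39911/2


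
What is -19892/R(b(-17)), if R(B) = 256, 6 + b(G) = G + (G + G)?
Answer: -4973/64 ≈ -77.703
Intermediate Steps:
b(G) = -6 + 3*G (b(G) = -6 + (G + (G + G)) = -6 + (G + 2*G) = -6 + 3*G)
-19892/R(b(-17)) = -19892/256 = -19892*1/256 = -4973/64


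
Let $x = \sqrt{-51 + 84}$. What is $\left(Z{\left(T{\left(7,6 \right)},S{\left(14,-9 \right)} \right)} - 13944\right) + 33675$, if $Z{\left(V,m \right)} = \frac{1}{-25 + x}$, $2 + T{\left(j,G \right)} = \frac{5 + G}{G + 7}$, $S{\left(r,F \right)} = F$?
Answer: $\frac{11680727}{592} - \frac{\sqrt{33}}{592} \approx 19731.0$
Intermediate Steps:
$x = \sqrt{33} \approx 5.7446$
$T{\left(j,G \right)} = -2 + \frac{5 + G}{7 + G}$ ($T{\left(j,G \right)} = -2 + \frac{5 + G}{G + 7} = -2 + \frac{5 + G}{7 + G}$)
$Z{\left(V,m \right)} = \frac{1}{-25 + \sqrt{33}}$
$\left(Z{\left(T{\left(7,6 \right)},S{\left(14,-9 \right)} \right)} - 13944\right) + 33675 = \left(\left(- \frac{25}{592} - \frac{\sqrt{33}}{592}\right) - 13944\right) + 33675 = \left(- \frac{8254873}{592} - \frac{\sqrt{33}}{592}\right) + 33675 = \frac{11680727}{592} - \frac{\sqrt{33}}{592}$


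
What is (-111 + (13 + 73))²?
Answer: 625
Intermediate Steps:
(-111 + (13 + 73))² = (-111 + 86)² = (-25)² = 625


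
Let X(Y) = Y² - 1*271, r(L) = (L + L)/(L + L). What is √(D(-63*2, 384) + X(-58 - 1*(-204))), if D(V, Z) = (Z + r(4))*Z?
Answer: 9*√2085 ≈ 410.96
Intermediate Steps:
r(L) = 1 (r(L) = (2*L)/((2*L)) = (2*L)*(1/(2*L)) = 1)
D(V, Z) = Z*(1 + Z) (D(V, Z) = (Z + 1)*Z = (1 + Z)*Z = Z*(1 + Z))
X(Y) = -271 + Y² (X(Y) = Y² - 271 = -271 + Y²)
√(D(-63*2, 384) + X(-58 - 1*(-204))) = √(384*(1 + 384) + (-271 + (-58 - 1*(-204))²)) = √(384*385 + (-271 + (-58 + 204)²)) = √(147840 + (-271 + 146²)) = √(147840 + (-271 + 21316)) = √(147840 + 21045) = √168885 = 9*√2085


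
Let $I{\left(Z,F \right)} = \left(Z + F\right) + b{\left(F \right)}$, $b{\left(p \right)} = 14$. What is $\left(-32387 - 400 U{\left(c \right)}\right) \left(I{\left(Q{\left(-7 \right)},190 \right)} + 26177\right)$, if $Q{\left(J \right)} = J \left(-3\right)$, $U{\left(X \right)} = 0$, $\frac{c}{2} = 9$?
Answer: $-855081574$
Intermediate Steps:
$c = 18$ ($c = 2 \cdot 9 = 18$)
$Q{\left(J \right)} = - 3 J$
$I{\left(Z,F \right)} = 14 + F + Z$ ($I{\left(Z,F \right)} = \left(Z + F\right) + 14 = \left(F + Z\right) + 14 = 14 + F + Z$)
$\left(-32387 - 400 U{\left(c \right)}\right) \left(I{\left(Q{\left(-7 \right)},190 \right)} + 26177\right) = \left(-32387 - 0\right) \left(\left(14 + 190 - -21\right) + 26177\right) = \left(-32387 + 0\right) \left(\left(14 + 190 + 21\right) + 26177\right) = - 32387 \left(225 + 26177\right) = \left(-32387\right) 26402 = -855081574$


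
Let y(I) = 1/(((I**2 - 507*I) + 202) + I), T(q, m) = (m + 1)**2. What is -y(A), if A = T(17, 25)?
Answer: -1/115122 ≈ -8.6864e-6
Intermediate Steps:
T(q, m) = (1 + m)**2
A = 676 (A = (1 + 25)**2 = 26**2 = 676)
y(I) = 1/(202 + I**2 - 506*I) (y(I) = 1/((202 + I**2 - 507*I) + I) = 1/(202 + I**2 - 506*I))
-y(A) = -1/(202 + 676**2 - 506*676) = -1/(202 + 456976 - 342056) = -1/115122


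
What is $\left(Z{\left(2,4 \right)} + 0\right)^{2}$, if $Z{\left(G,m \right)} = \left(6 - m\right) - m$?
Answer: $4$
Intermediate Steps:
$Z{\left(G,m \right)} = 6 - 2 m$
$\left(Z{\left(2,4 \right)} + 0\right)^{2} = \left(\left(6 - 8\right) + 0\right)^{2} = \left(-2 + 0\right)^{2} = \left(-2\right)^{2} = 4$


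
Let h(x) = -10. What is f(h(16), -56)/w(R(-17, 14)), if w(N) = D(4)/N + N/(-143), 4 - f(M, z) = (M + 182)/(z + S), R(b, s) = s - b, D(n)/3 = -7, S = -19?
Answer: -523094/74325 ≈ -7.0379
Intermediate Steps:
D(n) = -21 (D(n) = 3*(-7) = -21)
f(M, z) = 4 - (182 + M)/(-19 + z) (f(M, z) = 4 - (M + 182)/(z - 19) = 4 - (182 + M)/(-19 + z))
w(N) = -21/N - N/143 (w(N) = -21/N + N/(-143) = -21/N + N*(-1/143) = -21/N - N/143)
f(h(16), -56)/w(R(-17, 14)) = ((-258 - 1*(-10) + 4*(-56))/(-19 - 56))/(-21/(14 - 1*(-17)) - (14 - 1*(-17))/143) = ((-258 + 10 - 224)/(-75))/(-21/(14 + 17) - (14 + 17)/143) = (-1/75*(-472))/(-21/31 - 1/143*31) = 472/(75*(-21*1/31 - 31/143)) = 472/(75*(-21/31 - 31/143)) = 472/(75*(-3964/4433)) = (472/75)*(-4433/3964) = -523094/74325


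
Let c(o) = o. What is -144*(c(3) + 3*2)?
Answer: -1296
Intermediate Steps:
-144*(c(3) + 3*2) = -144*(3 + 3*2) = -144*(3 + 6) = -144*9 = -1296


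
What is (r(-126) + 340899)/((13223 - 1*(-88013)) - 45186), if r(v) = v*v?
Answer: 14271/2242 ≈ 6.3653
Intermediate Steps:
r(v) = v**2
(r(-126) + 340899)/((13223 - 1*(-88013)) - 45186) = ((-126)**2 + 340899)/((13223 - 1*(-88013)) - 45186) = (15876 + 340899)/((13223 + 88013) - 45186) = 356775/(101236 - 45186) = 356775/56050 = 356775*(1/56050) = 14271/2242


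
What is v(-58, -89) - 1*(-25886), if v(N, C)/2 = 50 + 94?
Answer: 26174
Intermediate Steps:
v(N, C) = 288 (v(N, C) = 2*(50 + 94) = 2*144 = 288)
v(-58, -89) - 1*(-25886) = 288 - 1*(-25886) = 288 + 25886 = 26174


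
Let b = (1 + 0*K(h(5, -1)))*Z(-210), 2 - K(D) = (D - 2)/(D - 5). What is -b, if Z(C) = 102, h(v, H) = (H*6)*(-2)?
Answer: -102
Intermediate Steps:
h(v, H) = -12*H (h(v, H) = (6*H)*(-2) = -12*H)
K(D) = 2 - (-2 + D)/(-5 + D) (K(D) = 2 - (D - 2)/(D - 5) = 2 - (-2 + D)/(-5 + D))
b = 102 (b = (1 + 0*((-8 - 12*(-1))/(-5 - 12*(-1))))*102 = (1 + 0*((-8 + 12)/(-5 + 12)))*102 = (1 + 0*(4/7))*102 = (1 + 0)*102 = 1*102 = 102)
-b = -1*102 = -102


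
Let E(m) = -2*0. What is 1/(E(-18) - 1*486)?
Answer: -1/486 ≈ -0.0020576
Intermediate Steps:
E(m) = 0
1/(E(-18) - 1*486) = 1/(0 - 1*486) = 1/(0 - 486) = 1/(-486) = -1/486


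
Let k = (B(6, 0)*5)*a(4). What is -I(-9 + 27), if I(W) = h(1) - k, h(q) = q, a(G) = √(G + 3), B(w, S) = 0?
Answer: -1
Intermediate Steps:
a(G) = √(3 + G)
k = 0 (k = (0*5)*√(3 + 4) = 0*√7 = 0)
I(W) = 1 (I(W) = 1 - 1*0 = 1 + 0 = 1)
-I(-9 + 27) = -1*1 = -1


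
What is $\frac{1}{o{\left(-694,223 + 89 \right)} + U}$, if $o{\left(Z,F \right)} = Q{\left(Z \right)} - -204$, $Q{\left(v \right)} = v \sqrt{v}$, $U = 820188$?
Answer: $\frac{102549}{84172161131} + \frac{347 i \sqrt{694}}{336688644524} \approx 1.2183 \cdot 10^{-6} + 2.7151 \cdot 10^{-8} i$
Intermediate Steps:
$Q{\left(v \right)} = v^{\frac{3}{2}}$
$o{\left(Z,F \right)} = 204 + Z^{\frac{3}{2}}$ ($o{\left(Z,F \right)} = Z^{\frac{3}{2}} - -204 = Z^{\frac{3}{2}} + 204 = 204 + Z^{\frac{3}{2}}$)
$\frac{1}{o{\left(-694,223 + 89 \right)} + U} = \frac{1}{\left(204 + \left(-694\right)^{\frac{3}{2}}\right) + 820188} = \frac{1}{\left(204 - 694 i \sqrt{694}\right) + 820188} = \frac{1}{820392 - 694 i \sqrt{694}}$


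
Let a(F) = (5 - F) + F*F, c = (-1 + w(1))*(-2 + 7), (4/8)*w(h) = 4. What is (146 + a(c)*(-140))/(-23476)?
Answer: 83577/11738 ≈ 7.1202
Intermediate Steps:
w(h) = 8 (w(h) = 2*4 = 8)
c = 35 (c = (-1 + 8)*(-2 + 7) = 7*5 = 35)
a(F) = 5 + F² - F (a(F) = (5 - F) + F² = 5 + F² - F)
(146 + a(c)*(-140))/(-23476) = (146 + (5 + 35² - 1*35)*(-140))/(-23476) = (146 + (5 + 1225 - 35)*(-140))*(-1/23476) = (146 + 1195*(-140))*(-1/23476) = (146 - 167300)*(-1/23476) = -167154*(-1/23476) = 83577/11738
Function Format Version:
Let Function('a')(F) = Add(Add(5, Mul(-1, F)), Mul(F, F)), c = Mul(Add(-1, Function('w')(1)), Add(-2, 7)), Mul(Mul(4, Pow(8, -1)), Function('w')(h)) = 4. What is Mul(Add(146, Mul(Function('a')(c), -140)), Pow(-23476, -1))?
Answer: Rational(83577, 11738) ≈ 7.1202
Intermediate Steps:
Function('w')(h) = 8 (Function('w')(h) = Mul(2, 4) = 8)
c = 35 (c = Mul(Add(-1, 8), Add(-2, 7)) = Mul(7, 5) = 35)
Function('a')(F) = Add(5, Pow(F, 2), Mul(-1, F)) (Function('a')(F) = Add(Add(5, Mul(-1, F)), Pow(F, 2)) = Add(5, Pow(F, 2), Mul(-1, F)))
Mul(Add(146, Mul(Function('a')(c), -140)), Pow(-23476, -1)) = Mul(Add(146, Mul(Add(5, Pow(35, 2), Mul(-1, 35)), -140)), Pow(-23476, -1)) = Mul(Add(146, Mul(Add(5, 1225, -35), -140)), Rational(-1, 23476)) = Mul(Add(146, Mul(1195, -140)), Rational(-1, 23476)) = Mul(Add(146, -167300), Rational(-1, 23476)) = Mul(-167154, Rational(-1, 23476)) = Rational(83577, 11738)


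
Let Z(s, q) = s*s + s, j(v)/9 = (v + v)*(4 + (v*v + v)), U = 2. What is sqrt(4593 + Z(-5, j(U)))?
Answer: sqrt(4613) ≈ 67.919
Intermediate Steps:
j(v) = 18*v*(4 + v + v**2) (j(v) = 9*((v + v)*(4 + (v*v + v))) = 9*((2*v)*(4 + (v**2 + v))) = 9*((2*v)*(4 + (v + v**2))) = 9*((2*v)*(4 + v + v**2)) = 9*(2*v*(4 + v + v**2)) = 18*v*(4 + v + v**2))
Z(s, q) = s + s**2 (Z(s, q) = s**2 + s = s + s**2)
sqrt(4593 + Z(-5, j(U))) = sqrt(4593 - 5*(1 - 5)) = sqrt(4593 - 5*(-4)) = sqrt(4593 + 20) = sqrt(4613)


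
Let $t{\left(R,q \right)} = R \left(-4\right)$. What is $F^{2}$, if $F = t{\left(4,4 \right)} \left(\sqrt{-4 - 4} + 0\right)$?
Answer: $-2048$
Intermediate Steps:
$t{\left(R,q \right)} = - 4 R$
$F = - 32 i \sqrt{2}$ ($F = \left(-4\right) 4 \left(\sqrt{-4 - 4} + 0\right) = - 16 \left(\sqrt{-8} + 0\right) = - 16 \left(2 i \sqrt{2} + 0\right) = - 16 \cdot 2 i \sqrt{2} = - 32 i \sqrt{2} \approx - 45.255 i$)
$F^{2} = \left(- 32 i \sqrt{2}\right)^{2} = -2048$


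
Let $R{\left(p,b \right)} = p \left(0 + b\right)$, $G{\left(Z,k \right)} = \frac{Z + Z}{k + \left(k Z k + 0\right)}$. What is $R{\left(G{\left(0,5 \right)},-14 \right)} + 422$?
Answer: $422$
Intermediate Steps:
$G{\left(Z,k \right)} = \frac{2 Z}{k + Z k^{2}}$ ($G{\left(Z,k \right)} = \frac{2 Z}{k + \left(Z k k + 0\right)} = \frac{2 Z}{k + \left(Z k^{2} + 0\right)} = \frac{2 Z}{k + Z k^{2}}$)
$R{\left(p,b \right)} = b p$ ($R{\left(p,b \right)} = p b = b p$)
$R{\left(G{\left(0,5 \right)},-14 \right)} + 422 = - 14 \cdot 2 \cdot 0 \cdot \frac{1}{5} \frac{1}{1 + 0 \cdot 5} + 422 = - 14 \cdot 2 \cdot 0 \cdot \frac{1}{5} \frac{1}{1 + 0} + 422 = - 14 \cdot 2 \cdot 0 \cdot \frac{1}{5} \cdot 1^{-1} + 422 = - 14 \cdot 2 \cdot 0 \cdot \frac{1}{5} \cdot 1 + 422 = \left(-14\right) 0 + 422 = 0 + 422 = 422$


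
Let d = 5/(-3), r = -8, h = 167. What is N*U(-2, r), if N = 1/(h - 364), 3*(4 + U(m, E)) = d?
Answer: 41/1773 ≈ 0.023125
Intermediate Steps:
d = -5/3 (d = 5*(-1/3) = -5/3 ≈ -1.6667)
U(m, E) = -41/9 (U(m, E) = -4 + (1/3)*(-5/3) = -4 - 5/9 = -41/9)
N = -1/197 (N = 1/(167 - 364) = 1/(-197) = -1/197 ≈ -0.0050761)
N*U(-2, r) = -1/197*(-41/9) = 41/1773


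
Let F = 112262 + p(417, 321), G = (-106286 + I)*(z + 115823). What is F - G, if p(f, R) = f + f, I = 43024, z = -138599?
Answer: -1440742216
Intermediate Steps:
G = 1440855312 (G = (-106286 + 43024)*(-138599 + 115823) = -63262*(-22776) = 1440855312)
p(f, R) = 2*f
F = 113096 (F = 112262 + 2*417 = 112262 + 834 = 113096)
F - G = 113096 - 1*1440855312 = 113096 - 1440855312 = -1440742216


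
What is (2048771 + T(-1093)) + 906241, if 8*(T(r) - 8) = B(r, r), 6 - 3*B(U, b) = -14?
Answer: 17730125/6 ≈ 2.9550e+6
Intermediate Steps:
B(U, b) = 20/3 (B(U, b) = 2 - ⅓*(-14) = 2 + 14/3 = 20/3)
T(r) = 53/6 (T(r) = 8 + (⅛)*(20/3) = 8 + ⅚ = 53/6)
(2048771 + T(-1093)) + 906241 = (2048771 + 53/6) + 906241 = 12292679/6 + 906241 = 17730125/6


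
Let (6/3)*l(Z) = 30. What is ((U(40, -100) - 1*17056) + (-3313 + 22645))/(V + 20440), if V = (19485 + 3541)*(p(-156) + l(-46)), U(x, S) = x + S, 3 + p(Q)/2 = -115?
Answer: -1108/2534153 ≈ -0.00043723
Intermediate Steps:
p(Q) = -236 (p(Q) = -6 + 2*(-115) = -6 - 230 = -236)
l(Z) = 15 (l(Z) = (1/2)*30 = 15)
U(x, S) = S + x
V = -5088746 (V = (19485 + 3541)*(-236 + 15) = 23026*(-221) = -5088746)
((U(40, -100) - 1*17056) + (-3313 + 22645))/(V + 20440) = (((-100 + 40) - 1*17056) + (-3313 + 22645))/(-5088746 + 20440) = ((-60 - 17056) + 19332)/(-5068306) = (-17116 + 19332)*(-1/5068306) = 2216*(-1/5068306) = -1108/2534153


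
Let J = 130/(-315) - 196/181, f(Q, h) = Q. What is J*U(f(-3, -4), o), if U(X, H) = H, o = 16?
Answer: -272864/11403 ≈ -23.929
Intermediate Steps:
J = -17054/11403 (J = 130*(-1/315) - 196*1/181 = -26/63 - 196/181 = -17054/11403 ≈ -1.4956)
J*U(f(-3, -4), o) = -17054/11403*16 = -272864/11403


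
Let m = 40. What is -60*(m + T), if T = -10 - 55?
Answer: 1500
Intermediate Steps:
T = -65
-60*(m + T) = -60*(40 - 65) = -60*(-25) = 1500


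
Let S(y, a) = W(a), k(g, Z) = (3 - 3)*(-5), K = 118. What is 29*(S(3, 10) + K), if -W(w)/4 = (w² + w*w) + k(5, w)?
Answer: -19778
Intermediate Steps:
k(g, Z) = 0 (k(g, Z) = 0*(-5) = 0)
W(w) = -8*w² (W(w) = -4*((w² + w*w) + 0) = -4*((w² + w²) + 0) = -4*(2*w² + 0) = -8*w²)
S(y, a) = -8*a²
29*(S(3, 10) + K) = 29*(-8*10² + 118) = 29*(-8*100 + 118) = 29*(-800 + 118) = 29*(-682) = -19778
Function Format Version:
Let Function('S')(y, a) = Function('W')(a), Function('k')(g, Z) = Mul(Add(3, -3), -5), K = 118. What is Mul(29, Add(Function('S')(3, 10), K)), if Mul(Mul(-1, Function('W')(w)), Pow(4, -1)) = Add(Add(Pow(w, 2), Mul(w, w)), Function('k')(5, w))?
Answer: -19778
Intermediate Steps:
Function('k')(g, Z) = 0 (Function('k')(g, Z) = Mul(0, -5) = 0)
Function('W')(w) = Mul(-8, Pow(w, 2)) (Function('W')(w) = Mul(-4, Add(Add(Pow(w, 2), Mul(w, w)), 0)) = Mul(-4, Add(Add(Pow(w, 2), Pow(w, 2)), 0)) = Mul(-4, Add(Mul(2, Pow(w, 2)), 0)) = Mul(-4, Mul(2, Pow(w, 2))) = Mul(-8, Pow(w, 2)))
Function('S')(y, a) = Mul(-8, Pow(a, 2))
Mul(29, Add(Function('S')(3, 10), K)) = Mul(29, Add(Mul(-8, Pow(10, 2)), 118)) = Mul(29, Add(Mul(-8, 100), 118)) = Mul(29, Add(-800, 118)) = Mul(29, -682) = -19778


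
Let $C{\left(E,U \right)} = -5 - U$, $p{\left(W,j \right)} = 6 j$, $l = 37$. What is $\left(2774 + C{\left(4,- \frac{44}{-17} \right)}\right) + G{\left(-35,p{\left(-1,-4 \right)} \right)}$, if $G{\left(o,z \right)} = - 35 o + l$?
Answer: $\frac{68483}{17} \approx 4028.4$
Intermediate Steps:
$G{\left(o,z \right)} = 37 - 35 o$ ($G{\left(o,z \right)} = - 35 o + 37 = 37 - 35 o$)
$\left(2774 + C{\left(4,- \frac{44}{-17} \right)}\right) + G{\left(-35,p{\left(-1,-4 \right)} \right)} = \left(2774 - \left(5 - \frac{44}{-17}\right)\right) + \left(37 - -1225\right) = \left(2774 - \left(5 - - \frac{44}{17}\right)\right) + \left(37 + 1225\right) = \left(2774 - \frac{129}{17}\right) + 1262 = \frac{47029}{17} + 1262 = \frac{68483}{17}$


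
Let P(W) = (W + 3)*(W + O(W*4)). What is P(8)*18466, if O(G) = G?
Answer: 8125040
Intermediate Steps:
P(W) = 5*W*(3 + W) (P(W) = (W + 3)*(W + W*4) = (3 + W)*(W + 4*W) = (3 + W)*(5*W) = 5*W*(3 + W))
P(8)*18466 = (5*8*(3 + 8))*18466 = (5*8*11)*18466 = 440*18466 = 8125040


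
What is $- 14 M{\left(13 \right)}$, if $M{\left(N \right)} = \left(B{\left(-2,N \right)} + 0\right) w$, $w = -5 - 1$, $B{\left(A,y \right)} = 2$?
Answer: $168$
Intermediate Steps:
$w = -6$ ($w = -5 - 1 = -6$)
$M{\left(N \right)} = -12$ ($M{\left(N \right)} = \left(2 + 0\right) \left(-6\right) = 2 \left(-6\right) = -12$)
$- 14 M{\left(13 \right)} = \left(-14\right) \left(-12\right) = 168$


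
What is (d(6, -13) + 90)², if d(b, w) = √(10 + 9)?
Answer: (90 + √19)² ≈ 8903.6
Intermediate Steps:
d(b, w) = √19
(d(6, -13) + 90)² = (√19 + 90)² = (90 + √19)²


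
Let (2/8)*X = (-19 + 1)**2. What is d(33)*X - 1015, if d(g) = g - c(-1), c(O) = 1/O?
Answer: 43049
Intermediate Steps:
X = 1296 (X = 4*(-19 + 1)**2 = 4*(-18)**2 = 4*324 = 1296)
d(g) = 1 + g (d(g) = g - 1/(-1) = g - 1*(-1) = g + 1 = 1 + g)
d(33)*X - 1015 = (1 + 33)*1296 - 1015 = 34*1296 - 1015 = 44064 - 1015 = 43049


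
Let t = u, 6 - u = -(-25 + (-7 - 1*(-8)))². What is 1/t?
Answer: 1/582 ≈ 0.0017182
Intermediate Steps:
u = 582 (u = 6 - (-1)*(-25 + (-7 - 1*(-8)))² = 6 - (-1)*(-25 + (-7 + 8))² = 6 - (-1)*(-25 + 1)² = 6 - (-1)*(-24)² = 6 - (-1)*576 = 6 - 1*(-576) = 6 + 576 = 582)
t = 582
1/t = 1/582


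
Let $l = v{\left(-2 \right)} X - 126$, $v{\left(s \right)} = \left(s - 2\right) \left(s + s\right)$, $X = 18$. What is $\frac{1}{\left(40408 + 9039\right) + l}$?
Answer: $\frac{1}{49609} \approx 2.0158 \cdot 10^{-5}$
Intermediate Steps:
$v{\left(s \right)} = 2 s \left(-2 + s\right)$ ($v{\left(s \right)} = \left(-2 + s\right) 2 s = 2 s \left(-2 + s\right)$)
$l = 162$ ($l = 2 \left(-2\right) \left(-2 - 2\right) 18 - 126 = 2 \left(-2\right) \left(-4\right) 18 - 126 = 16 \cdot 18 - 126 = 288 - 126 = 162$)
$\frac{1}{\left(40408 + 9039\right) + l} = \frac{1}{\left(40408 + 9039\right) + 162} = \frac{1}{49447 + 162} = \frac{1}{49609}$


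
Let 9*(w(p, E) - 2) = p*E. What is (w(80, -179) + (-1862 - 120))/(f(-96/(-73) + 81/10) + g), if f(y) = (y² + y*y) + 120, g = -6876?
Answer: 8563703000/15776082639 ≈ 0.54283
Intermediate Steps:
w(p, E) = 2 + E*p/9 (w(p, E) = 2 + (p*E)/9 = 2 + (E*p)/9 = 2 + E*p/9)
f(y) = 120 + 2*y² (f(y) = (y² + y²) + 120 = 2*y² + 120 = 120 + 2*y²)
(w(80, -179) + (-1862 - 120))/(f(-96/(-73) + 81/10) + g) = ((2 + (⅑)*(-179)*80) + (-1862 - 120))/((120 + 2*(-96/(-73) + 81/10)²) - 6876) = ((2 - 14320/9) - 1982)/((120 + 2*(-96*(-1/73) + 81*(⅒))²) - 6876) = (-14302/9 - 1982)/((120 + 2*(96/73 + 81/10)²) - 6876) = -32140/(9*((120 + 2*(6873/730)²) - 6876)) = -32140/(9*((120 + 2*(47238129/532900)) - 6876)) = -32140/(9*((120 + 47238129/266450) - 6876)) = -32140/(9*(79212129/266450 - 6876)) = -32140/(9*(-1752898071/266450)) = -32140/9*(-266450/1752898071) = 8563703000/15776082639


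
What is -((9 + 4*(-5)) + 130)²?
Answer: -14161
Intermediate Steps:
-((9 + 4*(-5)) + 130)² = -((9 - 20) + 130)² = -(-11 + 130)² = -1*119² = -1*14161 = -14161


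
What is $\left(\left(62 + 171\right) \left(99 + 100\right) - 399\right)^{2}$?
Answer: $2113057024$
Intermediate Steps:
$\left(\left(62 + 171\right) \left(99 + 100\right) - 399\right)^{2} = \left(233 \cdot 199 - 399\right)^{2} = \left(46367 - 399\right)^{2} = 45968^{2} = 2113057024$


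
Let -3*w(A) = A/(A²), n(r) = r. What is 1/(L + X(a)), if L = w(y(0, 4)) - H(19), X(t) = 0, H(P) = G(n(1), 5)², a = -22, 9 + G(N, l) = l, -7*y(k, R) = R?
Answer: -12/185 ≈ -0.064865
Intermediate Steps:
y(k, R) = -R/7
G(N, l) = -9 + l
w(A) = -1/(3*A) (w(A) = -A/(3*(A²)) = -A/(3*A²) = -1/(3*A))
H(P) = 16 (H(P) = (-9 + 5)² = (-4)² = 16)
L = -185/12 (L = -1/(3*((-⅐*4))) - 1*16 = -1/(3*(-4/7)) - 16 = -⅓*(-7/4) - 16 = 7/12 - 16 = -185/12 ≈ -15.417)
1/(L + X(a)) = 1/(-185/12 + 0) = 1/(-185/12) = -12/185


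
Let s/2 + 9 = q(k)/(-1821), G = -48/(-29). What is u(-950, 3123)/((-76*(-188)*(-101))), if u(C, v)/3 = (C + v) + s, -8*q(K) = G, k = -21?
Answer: -5989653/1336983056 ≈ -0.0044800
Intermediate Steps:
G = 48/29 (G = -48*(-1/29) = 48/29 ≈ 1.6552)
q(K) = -6/29 (q(K) = -⅛*48/29 = -6/29)
s = -316850/17603 (s = -18 + 2*(-6/29/(-1821)) = -18 + 2*(-6/29*(-1/1821)) = -18 + 2*(2/17603) = -18 + 4/17603 = -316850/17603 ≈ -18.000)
u(C, v) = -950550/17603 + 3*C + 3*v (u(C, v) = 3*((C + v) - 316850/17603) = 3*(-316850/17603 + C + v) = -950550/17603 + 3*C + 3*v)
u(-950, 3123)/((-76*(-188)*(-101))) = (-950550/17603 + 3*(-950) + 3*3123)/((-76*(-188)*(-101))) = (-950550/17603 - 2850 + 9369)/((14288*(-101))) = (113803407/17603)/(-1443088) = (113803407/17603)*(-1/1443088) = -5989653/1336983056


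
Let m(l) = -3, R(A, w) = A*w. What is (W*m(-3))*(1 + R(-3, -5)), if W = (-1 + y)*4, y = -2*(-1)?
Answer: -192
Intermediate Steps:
y = 2
W = 4 (W = (-1 + 2)*4 = 1*4 = 4)
(W*m(-3))*(1 + R(-3, -5)) = (4*(-3))*(1 - 3*(-5)) = -12*(1 + 15) = -12*16 = -192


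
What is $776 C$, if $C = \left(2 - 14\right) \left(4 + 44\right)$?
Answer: $-446976$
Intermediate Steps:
$C = -576$ ($C = \left(-12\right) 48 = -576$)
$776 C = 776 \left(-576\right) = -446976$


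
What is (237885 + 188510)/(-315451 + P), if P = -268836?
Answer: -426395/584287 ≈ -0.72977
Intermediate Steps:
(237885 + 188510)/(-315451 + P) = (237885 + 188510)/(-315451 - 268836) = 426395/(-584287) = 426395*(-1/584287) = -426395/584287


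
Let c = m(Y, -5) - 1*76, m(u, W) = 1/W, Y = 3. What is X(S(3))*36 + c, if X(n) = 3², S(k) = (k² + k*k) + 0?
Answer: 1239/5 ≈ 247.80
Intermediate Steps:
S(k) = 2*k² (S(k) = (k² + k²) + 0 = 2*k² + 0 = 2*k²)
X(n) = 9
c = -381/5 (c = 1/(-5) - 1*76 = -⅕ - 76 = -381/5 ≈ -76.200)
X(S(3))*36 + c = 9*36 - 381/5 = 324 - 381/5 = 1239/5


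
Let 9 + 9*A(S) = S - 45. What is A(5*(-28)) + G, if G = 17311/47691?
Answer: -144385/6813 ≈ -21.193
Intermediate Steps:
A(S) = -6 + S/9 (A(S) = -1 + (S - 45)/9 = -1 + (-45 + S)/9 = -1 + (-5 + S/9) = -6 + S/9)
G = 2473/6813 (G = 17311*(1/47691) = 2473/6813 ≈ 0.36298)
A(5*(-28)) + G = (-6 + (5*(-28))/9) + 2473/6813 = (-6 + (⅑)*(-140)) + 2473/6813 = (-6 - 140/9) + 2473/6813 = -194/9 + 2473/6813 = -144385/6813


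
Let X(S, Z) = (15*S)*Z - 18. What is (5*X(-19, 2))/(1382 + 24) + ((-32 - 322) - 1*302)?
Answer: -462638/703 ≈ -658.09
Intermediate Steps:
X(S, Z) = -18 + 15*S*Z (X(S, Z) = 15*S*Z - 18 = -18 + 15*S*Z)
(5*X(-19, 2))/(1382 + 24) + ((-32 - 322) - 1*302) = (5*(-18 + 15*(-19)*2))/(1382 + 24) + ((-32 - 322) - 1*302) = (5*(-18 - 570))/1406 + (-354 - 302) = (5*(-588))*(1/1406) - 656 = -2940*1/1406 - 656 = -1470/703 - 656 = -462638/703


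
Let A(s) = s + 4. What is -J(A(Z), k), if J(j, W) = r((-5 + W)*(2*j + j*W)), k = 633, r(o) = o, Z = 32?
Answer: -14356080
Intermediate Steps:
A(s) = 4 + s
J(j, W) = (-5 + W)*(2*j + W*j) (J(j, W) = (-5 + W)*(2*j + j*W) = (-5 + W)*(2*j + W*j))
-J(A(Z), k) = -(4 + 32)*(-10 + 633**2 - 3*633) = -36*(-10 + 400689 - 1899) = -36*398780 = -1*14356080 = -14356080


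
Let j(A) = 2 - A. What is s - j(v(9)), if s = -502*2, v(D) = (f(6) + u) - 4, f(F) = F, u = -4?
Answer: -1008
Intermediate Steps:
v(D) = -2 (v(D) = (6 - 4) - 4 = 2 - 4 = -2)
s = -1004 (s = -251*4 = -1004)
s - j(v(9)) = -1004 - (2 - 1*(-2)) = -1004 - (2 + 2) = -1004 - 1*4 = -1004 - 4 = -1008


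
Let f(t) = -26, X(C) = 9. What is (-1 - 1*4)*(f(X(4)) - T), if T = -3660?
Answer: -18170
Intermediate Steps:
(-1 - 1*4)*(f(X(4)) - T) = (-1 - 1*4)*(-26 - 1*(-3660)) = (-1 - 4)*(-26 + 3660) = -5*3634 = -18170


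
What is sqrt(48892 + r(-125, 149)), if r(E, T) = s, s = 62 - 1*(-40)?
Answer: sqrt(48994) ≈ 221.35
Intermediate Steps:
s = 102 (s = 62 + 40 = 102)
r(E, T) = 102
sqrt(48892 + r(-125, 149)) = sqrt(48892 + 102) = sqrt(48994)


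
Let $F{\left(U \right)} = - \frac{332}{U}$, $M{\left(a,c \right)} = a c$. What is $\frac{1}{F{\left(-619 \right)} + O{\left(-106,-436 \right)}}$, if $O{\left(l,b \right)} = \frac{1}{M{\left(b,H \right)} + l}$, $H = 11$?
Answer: $\frac{3034338}{1626845} \approx 1.8652$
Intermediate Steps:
$O{\left(l,b \right)} = \frac{1}{l + 11 b}$ ($O{\left(l,b \right)} = \frac{1}{b 11 + l} = \frac{1}{11 b + l} = \frac{1}{l + 11 b}$)
$\frac{1}{F{\left(-619 \right)} + O{\left(-106,-436 \right)}} = \frac{1}{- \frac{332}{-619} + \frac{1}{-106 + 11 \left(-436\right)}} = \frac{1}{\left(-332\right) \left(- \frac{1}{619}\right) + \frac{1}{-106 - 4796}} = \frac{1}{\frac{332}{619} + \frac{1}{-4902}} = \frac{1}{\frac{332}{619} - \frac{1}{4902}} = \frac{1}{\frac{1626845}{3034338}} = \frac{3034338}{1626845}$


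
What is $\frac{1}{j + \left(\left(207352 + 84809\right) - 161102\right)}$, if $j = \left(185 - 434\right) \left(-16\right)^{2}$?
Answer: $\frac{1}{67315} \approx 1.4856 \cdot 10^{-5}$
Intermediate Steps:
$j = -63744$ ($j = \left(-249\right) 256 = -63744$)
$\frac{1}{j + \left(\left(207352 + 84809\right) - 161102\right)} = \frac{1}{-63744 + \left(\left(207352 + 84809\right) - 161102\right)} = \frac{1}{-63744 + \left(292161 - 161102\right)} = \frac{1}{-63744 + 131059} = \frac{1}{67315}$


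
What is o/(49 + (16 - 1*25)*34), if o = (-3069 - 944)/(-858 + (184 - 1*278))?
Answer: -4013/244664 ≈ -0.016402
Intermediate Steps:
o = 4013/952 (o = -4013/(-858 + (184 - 278)) = -4013/(-858 - 94) = -4013/(-952) = -4013*(-1/952) = 4013/952 ≈ 4.2153)
o/(49 + (16 - 1*25)*34) = 4013/(952*(49 + (16 - 1*25)*34)) = 4013/(952*(49 + (16 - 25)*34)) = 4013/(952*(49 - 9*34)) = 4013/(952*(49 - 306)) = (4013/952)/(-257) = (4013/952)*(-1/257) = -4013/244664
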